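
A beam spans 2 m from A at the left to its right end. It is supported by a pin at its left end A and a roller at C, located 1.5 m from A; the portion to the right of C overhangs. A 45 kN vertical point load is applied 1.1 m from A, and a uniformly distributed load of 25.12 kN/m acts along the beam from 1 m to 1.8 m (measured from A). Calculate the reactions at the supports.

Resultant of the distributed load: 25.12 × 0.8 = 20.096 kN at 1.4 m from A.
ΣM about A: C_y·1.5 − 45·1.1 − (25.12·0.8)·1.4 = 0 → C_y = 77.6344/1.5 = 51.7563 ≈ 51.76 kN.
ΣF_y = 0: A_y + 51.7563 − 45 − 25.12·0.8 = 0 → A_y = 13.34 kN.
ΣF_x = 0: no horizontal applied forces, so A_x = 0.

A_x = 0, A_y = 13.34 kN, C_y = 51.76 kN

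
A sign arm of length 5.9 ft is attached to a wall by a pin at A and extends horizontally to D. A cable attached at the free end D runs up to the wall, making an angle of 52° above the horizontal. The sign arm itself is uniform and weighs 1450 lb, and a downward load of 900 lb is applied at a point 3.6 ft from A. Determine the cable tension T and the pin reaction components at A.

T = 1617 lb, A_x = 995.5 lb, A_y = 1076 lb

ΣM about A: T·sin52°·5.9 − 1450·2.95 − 900·3.6 = 0 → T = 7517.5/(5.9·0.788011) = 1616.92 ≈ 1617 lb.
ΣF_x = 0: A_x − T·cos52° = 0 → A_x = 1616.92 × 0.615661 = 995.5 lb.
ΣF_y = 0: A_y + T·sin52° − 1450 − 900 = 0 → A_y = 2350 − 1616.92 × 0.788011 = 1076 lb.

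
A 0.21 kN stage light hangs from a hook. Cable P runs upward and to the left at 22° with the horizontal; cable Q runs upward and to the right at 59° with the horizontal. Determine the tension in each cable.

T_P = 0.1095 kN, T_Q = 0.1971 kN

ΣF_x = 0: −T_P·cos22° + T_Q·cos59° = 0 → T_Q = 1.80022·T_P.
ΣF_y = 0: T_P·sin22° + T_Q·sin59° = 0.21.
Substitute: T_P·(0.374607 + 1.80022·0.857167) = 0.21 → T_P = 0.109506 ≈ 0.1095 kN.
Then T_Q = 1.80022 × 0.109506 = 0.1971 kN.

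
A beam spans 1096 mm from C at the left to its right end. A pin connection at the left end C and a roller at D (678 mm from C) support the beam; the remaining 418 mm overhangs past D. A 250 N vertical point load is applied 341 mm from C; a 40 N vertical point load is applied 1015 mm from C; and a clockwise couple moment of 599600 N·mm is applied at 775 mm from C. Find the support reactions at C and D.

C_x = 0, C_y = -780.0 N, D_y = 1070 N

Taking moments about C: D_y·678 − 250·341 − 40·1015 − 599600 = 0 → D_y = 725450/678 = 1069.99 ≈ 1070 N.
ΣF_y = 0: C_y + 1069.99 − 250 − 40 = 0 → C_y = -780.0 N.
ΣF_x = 0: no horizontal applied forces, so C_x = 0.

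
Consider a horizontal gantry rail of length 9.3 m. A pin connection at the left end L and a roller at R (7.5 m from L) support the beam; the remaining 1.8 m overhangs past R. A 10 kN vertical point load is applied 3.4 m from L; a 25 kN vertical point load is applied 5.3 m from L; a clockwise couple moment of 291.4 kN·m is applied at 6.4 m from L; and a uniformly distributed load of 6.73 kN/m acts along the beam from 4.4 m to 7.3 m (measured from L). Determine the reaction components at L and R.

L_x = 0, L_y = -21.76 kN, R_y = 76.28 kN

Resultant of the distributed load: 6.73 × 2.9 = 19.517 kN at 5.85 m from L.
Taking moments about L: R_y·7.5 − 10·3.4 − 25·5.3 − 291.4 − (6.73·2.9)·5.85 = 0 → R_y = 572.07445/7.5 = 76.2766 ≈ 76.28 kN.
ΣF_y = 0: L_y + 76.2766 − 10 − 25 − 6.73·2.9 = 0 → L_y = -21.76 kN.
ΣF_x = 0: no horizontal applied forces, so L_x = 0.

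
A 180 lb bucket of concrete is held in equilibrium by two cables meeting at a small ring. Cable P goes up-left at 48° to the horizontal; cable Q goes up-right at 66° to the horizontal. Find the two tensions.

T_P = 80.14 lb, T_Q = 131.8 lb

ΣF_x = 0: −T_P·cos48° + T_Q·cos66° = 0 → T_Q = 1.64512·T_P.
ΣF_y = 0: T_P·sin48° + T_Q·sin66° = 180.
Substitute: T_P·(0.743145 + 1.64512·0.913545) = 180 → T_P = 80.1412 ≈ 80.14 lb.
Then T_Q = 1.64512 × 80.1412 = 131.8 lb.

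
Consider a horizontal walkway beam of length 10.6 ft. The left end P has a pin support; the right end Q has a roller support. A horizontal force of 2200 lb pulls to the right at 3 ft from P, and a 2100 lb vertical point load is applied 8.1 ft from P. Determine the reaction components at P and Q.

ΣM about P: Q_y·10.6 − 2100·8.1 = 0 → Q_y = 17010/10.6 = 1604.72 ≈ 1605 lb.
ΣF_y = 0: P_y + 1604.72 − 2100 = 0 → P_y = 495.3 lb.
ΣF_x = 0: P_x + 2200 = 0 → P_x = -2200 lb.

P_x = -2200 lb, P_y = 495.3 lb, Q_y = 1605 lb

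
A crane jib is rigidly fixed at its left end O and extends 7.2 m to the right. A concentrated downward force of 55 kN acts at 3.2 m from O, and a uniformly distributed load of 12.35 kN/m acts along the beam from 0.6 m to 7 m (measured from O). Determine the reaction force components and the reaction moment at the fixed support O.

Resultant of the distributed load: 12.35 × 6.4 = 79.04 kN at 3.8 m from O.
ΣF_x = 0: O_x = 0.
ΣF_y = 0: O_y − 55 − 12.35·6.4 = 0 → O_y = 134.0 kN.
ΣM about O: M_O − 55·3.2 − (12.35·6.4)·3.8 = 0 → M_O = 476.4 kN·m.

O_x = 0, O_y = 134.0 kN, M_O = 476.4 kN·m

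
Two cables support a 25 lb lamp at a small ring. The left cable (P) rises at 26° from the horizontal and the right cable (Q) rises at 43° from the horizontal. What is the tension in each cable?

T_P = 19.58 lb, T_Q = 24.07 lb

ΣF_x = 0: −T_P·cos26° + T_Q·cos43° = 0 → T_Q = 1.22895·T_P.
ΣF_y = 0: T_P·sin26° + T_Q·sin43° = 25.
Substitute: T_P·(0.438371 + 1.22895·0.681998) = 25 → T_P = 19.5846 ≈ 19.58 lb.
Then T_Q = 1.22895 × 19.5846 = 24.07 lb.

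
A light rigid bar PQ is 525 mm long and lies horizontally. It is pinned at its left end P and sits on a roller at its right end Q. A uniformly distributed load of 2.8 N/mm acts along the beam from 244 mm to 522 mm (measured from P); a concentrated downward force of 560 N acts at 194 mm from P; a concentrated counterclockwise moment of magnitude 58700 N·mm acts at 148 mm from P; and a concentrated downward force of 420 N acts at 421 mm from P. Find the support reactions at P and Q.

P_x = 0, P_y = 758.6 N, Q_y = 999.8 N

Resultant of the distributed load: 2.8 × 278 = 778.4 N at 383 mm from P.
Moments about P: Q_y·525 − (2.8·278)·383 − 560·194 + 58700 − 420·421 = 0 → Q_y = 524887.2/525 = 999.785 ≈ 999.8 N.
ΣF_y = 0: P_y + 999.785 − 2.8·278 − 560 − 420 = 0 → P_y = 758.6 N.
ΣF_x = 0: no horizontal applied forces, so P_x = 0.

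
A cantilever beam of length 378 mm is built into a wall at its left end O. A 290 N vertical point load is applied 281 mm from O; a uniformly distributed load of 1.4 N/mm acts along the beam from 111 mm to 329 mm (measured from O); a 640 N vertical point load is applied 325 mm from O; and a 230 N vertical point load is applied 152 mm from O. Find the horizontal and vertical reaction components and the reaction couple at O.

Resultant of the distributed load: 1.4 × 218 = 305.2 N at 220 mm from O.
ΣF_x = 0: O_x = 0.
ΣF_y = 0: O_y − 290 − 1.4·218 − 640 − 230 = 0 → O_y = 1465 N.
ΣM about O: M_O − 290·281 − (1.4·218)·220 − 640·325 − 230·152 = 0 → M_O = 391600 N·mm.

O_x = 0, O_y = 1465 N, M_O = 391600 N·mm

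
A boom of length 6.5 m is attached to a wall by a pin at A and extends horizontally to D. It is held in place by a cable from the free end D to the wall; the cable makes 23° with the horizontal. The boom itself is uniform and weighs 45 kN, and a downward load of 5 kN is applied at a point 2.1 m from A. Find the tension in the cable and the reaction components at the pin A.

ΣM about A: T·sin23°·6.5 − 45·3.25 − 5·2.1 = 0 → T = 156.75/(6.5·0.390731) = 61.7186 ≈ 61.72 kN.
ΣF_x = 0: A_x − T·cos23° = 0 → A_x = 61.7186 × 0.920505 = 56.81 kN.
ΣF_y = 0: A_y + T·sin23° − 45 − 5 = 0 → A_y = 50 − 61.7186 × 0.390731 = 25.88 kN.

T = 61.72 kN, A_x = 56.81 kN, A_y = 25.88 kN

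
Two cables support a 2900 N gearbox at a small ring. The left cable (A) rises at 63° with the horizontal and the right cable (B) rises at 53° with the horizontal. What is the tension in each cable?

T_A = 1942 N, T_B = 1465 N

ΣF_x = 0: −T_A·cos63° + T_B·cos53° = 0 → T_B = 0.754369·T_A.
ΣF_y = 0: T_A·sin63° + T_B·sin53° = 2900.
Substitute: T_A·(0.891007 + 0.754369·0.798636) = 2900 → T_A = 1941.78 ≈ 1942 N.
Then T_B = 0.754369 × 1941.78 = 1465 N.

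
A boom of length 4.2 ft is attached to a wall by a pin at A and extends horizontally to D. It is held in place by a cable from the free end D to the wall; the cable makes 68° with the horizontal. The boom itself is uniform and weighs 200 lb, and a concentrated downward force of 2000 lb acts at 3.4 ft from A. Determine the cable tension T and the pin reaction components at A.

ΣM about A: T·sin68°·4.2 − 200·2.1 − 2000·3.4 = 0 → T = 7220/(4.2·0.927184) = 1854.05 ≈ 1854 lb.
ΣF_x = 0: A_x − T·cos68° = 0 → A_x = 1854.05 × 0.374607 = 694.5 lb.
ΣF_y = 0: A_y + T·sin68° − 200 − 2000 = 0 → A_y = 2200 − 1854.05 × 0.927184 = 481.0 lb.

T = 1854 lb, A_x = 694.5 lb, A_y = 481.0 lb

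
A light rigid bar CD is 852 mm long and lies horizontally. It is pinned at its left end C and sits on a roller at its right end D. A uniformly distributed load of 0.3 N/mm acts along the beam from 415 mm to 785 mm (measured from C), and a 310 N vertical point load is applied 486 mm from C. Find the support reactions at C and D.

Resultant of the distributed load: 0.3 × 370 = 111 N at 600 mm from C.
ΣM about C: D_y·852 − (0.3·370)·600 − 310·486 = 0 → D_y = 217260/852 = 255.0 N.
ΣF_y = 0: C_y + 255 − 0.3·370 − 310 = 0 → C_y = 166.0 N.
ΣF_x = 0: no horizontal applied forces, so C_x = 0.

C_x = 0, C_y = 166.0 N, D_y = 255.0 N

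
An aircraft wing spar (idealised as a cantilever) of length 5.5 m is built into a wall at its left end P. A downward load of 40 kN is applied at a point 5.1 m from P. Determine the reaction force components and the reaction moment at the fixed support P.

P_x = 0, P_y = 40.00 kN, M_P = 204.0 kN·m

ΣF_x = 0: P_x = 0.
ΣF_y = 0: P_y − 40 = 0 → P_y = 40.00 kN.
ΣM about P: M_P − 40·5.1 = 0 → M_P = 204.0 kN·m.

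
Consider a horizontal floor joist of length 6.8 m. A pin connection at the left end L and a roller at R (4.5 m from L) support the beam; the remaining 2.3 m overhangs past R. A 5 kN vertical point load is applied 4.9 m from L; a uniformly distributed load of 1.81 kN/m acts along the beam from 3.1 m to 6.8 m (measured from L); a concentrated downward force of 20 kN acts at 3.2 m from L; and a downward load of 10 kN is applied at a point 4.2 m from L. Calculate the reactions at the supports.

L_x = 0, L_y = 5.330 kN, R_y = 36.37 kN

Resultant of the distributed load: 1.81 × 3.7 = 6.697 kN at 4.95 m from L.
ΣM about L: R_y·4.5 − 5·4.9 − (1.81·3.7)·4.95 − 20·3.2 − 10·4.2 = 0 → R_y = 163.65015/4.5 = 36.3667 ≈ 36.37 kN.
ΣF_y = 0: L_y + 36.3667 − 5 − 1.81·3.7 − 20 − 10 = 0 → L_y = 5.330 kN.
ΣF_x = 0: no horizontal applied forces, so L_x = 0.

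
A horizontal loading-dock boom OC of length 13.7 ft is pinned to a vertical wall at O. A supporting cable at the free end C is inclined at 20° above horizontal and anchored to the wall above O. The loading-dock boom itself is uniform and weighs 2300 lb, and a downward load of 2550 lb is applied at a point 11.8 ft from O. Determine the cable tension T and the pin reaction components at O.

T = 9784 lb, O_x = 9194 lb, O_y = 1504 lb

ΣM about O: T·sin20°·13.7 − 2300·6.85 − 2550·11.8 = 0 → T = 45845/(13.7·0.34202) = 9784.08 ≈ 9784 lb.
ΣF_x = 0: O_x − T·cos20° = 0 → O_x = 9784.08 × 0.939693 = 9194 lb.
ΣF_y = 0: O_y + T·sin20° − 2300 − 2550 = 0 → O_y = 4850 − 9784.08 × 0.34202 = 1504 lb.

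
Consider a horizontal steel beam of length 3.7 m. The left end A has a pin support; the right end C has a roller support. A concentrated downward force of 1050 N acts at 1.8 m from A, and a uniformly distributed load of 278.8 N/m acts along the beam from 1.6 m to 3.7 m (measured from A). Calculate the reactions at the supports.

Resultant of the distributed load: 278.8 × 2.1 = 585.48 N at 2.65 m from A.
Taking moments about A: C_y·3.7 − 1050·1.8 − (278.8·2.1)·2.65 = 0 → C_y = 3441.522/3.7 = 930.141 ≈ 930.1 N.
ΣF_y = 0: A_y + 930.141 − 1050 − 278.8·2.1 = 0 → A_y = 705.3 N.
ΣF_x = 0: no horizontal applied forces, so A_x = 0.

A_x = 0, A_y = 705.3 N, C_y = 930.1 N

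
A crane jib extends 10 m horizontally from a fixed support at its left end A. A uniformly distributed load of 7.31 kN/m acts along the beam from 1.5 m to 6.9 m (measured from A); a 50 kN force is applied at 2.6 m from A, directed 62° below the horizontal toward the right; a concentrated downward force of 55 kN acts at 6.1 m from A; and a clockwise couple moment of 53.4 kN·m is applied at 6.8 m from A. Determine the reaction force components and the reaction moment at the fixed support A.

Resultant of the distributed load: 7.31 × 5.4 = 39.474 kN at 4.2 m from A.
ΣF_x = 0: A_x + 50·cos62° = 0 → A_x = -23.47 kN.
ΣF_y = 0: A_y − 7.31·5.4 − 50·sin62° − 55 = 0 → A_y = 138.6 kN.
ΣM about A: M_A − (7.31·5.4)·4.2 − 50·sin62°·2.6 − 55·6.1 − 53.4 = 0 → M_A = 669.5 kN·m.

A_x = -23.47 kN, A_y = 138.6 kN, M_A = 669.5 kN·m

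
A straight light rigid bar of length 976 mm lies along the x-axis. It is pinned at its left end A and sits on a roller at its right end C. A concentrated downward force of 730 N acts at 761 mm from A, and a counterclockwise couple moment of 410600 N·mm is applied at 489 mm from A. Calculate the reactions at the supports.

Taking moments about A: C_y·976 − 730·761 + 410600 = 0 → C_y = 144930/976 = 148.494 ≈ 148.5 N.
ΣF_y = 0: A_y + 148.494 − 730 = 0 → A_y = 581.5 N.
ΣF_x = 0: no horizontal applied forces, so A_x = 0.

A_x = 0, A_y = 581.5 N, C_y = 148.5 N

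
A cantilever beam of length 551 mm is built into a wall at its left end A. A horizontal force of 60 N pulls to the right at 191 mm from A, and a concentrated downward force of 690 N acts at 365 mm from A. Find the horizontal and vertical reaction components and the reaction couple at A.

ΣF_x = 0: A_x + 60 = 0 → A_x = -60.00 N.
ΣF_y = 0: A_y − 690 = 0 → A_y = 690.0 N.
ΣM about A: M_A − 690·365 = 0 → M_A = 251800 N·mm.

A_x = -60.00 N, A_y = 690.0 N, M_A = 251800 N·mm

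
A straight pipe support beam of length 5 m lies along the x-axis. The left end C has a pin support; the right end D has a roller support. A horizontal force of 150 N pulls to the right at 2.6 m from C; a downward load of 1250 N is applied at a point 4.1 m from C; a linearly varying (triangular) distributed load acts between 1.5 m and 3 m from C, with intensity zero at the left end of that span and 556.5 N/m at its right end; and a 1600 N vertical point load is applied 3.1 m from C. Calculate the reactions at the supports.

Resultant of the triangular load: ½ × 556.5 × 1.5 = 417.375 N, acting at 2.5 m from C (one-third of the span from the peak).
Moments about C: D_y·5 − 1250·4.1 − (½·556.5·1.5)·2.5 − 1600·3.1 = 0 → D_y = 11128.4375/5 = 2225.69 ≈ 2226 N.
ΣF_y = 0: C_y + 2225.69 − 1250 − ½·556.5·1.5 − 1600 = 0 → C_y = 1042 N.
ΣF_x = 0: C_x + 150 = 0 → C_x = -150.0 N.

C_x = -150.0 N, C_y = 1042 N, D_y = 2226 N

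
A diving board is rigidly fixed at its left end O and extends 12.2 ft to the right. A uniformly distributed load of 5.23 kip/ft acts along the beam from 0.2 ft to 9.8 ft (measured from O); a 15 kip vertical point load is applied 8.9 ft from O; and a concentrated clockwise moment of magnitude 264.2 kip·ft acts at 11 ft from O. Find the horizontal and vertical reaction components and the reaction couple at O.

Resultant of the distributed load: 5.23 × 9.6 = 50.208 kip at 5 ft from O.
ΣF_x = 0: O_x = 0.
ΣF_y = 0: O_y − 5.23·9.6 − 15 = 0 → O_y = 65.21 kip.
ΣM about O: M_O − (5.23·9.6)·5 − 15·8.9 − 264.2 = 0 → M_O = 648.7 kip·ft.

O_x = 0, O_y = 65.21 kip, M_O = 648.7 kip·ft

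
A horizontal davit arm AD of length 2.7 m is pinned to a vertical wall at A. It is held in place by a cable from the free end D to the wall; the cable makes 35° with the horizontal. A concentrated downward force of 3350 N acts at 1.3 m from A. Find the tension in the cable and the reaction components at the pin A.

T = 2812 N, A_x = 2304 N, A_y = 1737 N

ΣM about A: T·sin35°·2.7 − 3350·1.3 = 0 → T = 4355/(2.7·0.573576) = 2812.12 ≈ 2812 N.
ΣF_x = 0: A_x − T·cos35° = 0 → A_x = 2812.12 × 0.819152 = 2304 N.
ΣF_y = 0: A_y + T·sin35° − 3350 = 0 → A_y = 3350 − 2812.12 × 0.573576 = 1737 N.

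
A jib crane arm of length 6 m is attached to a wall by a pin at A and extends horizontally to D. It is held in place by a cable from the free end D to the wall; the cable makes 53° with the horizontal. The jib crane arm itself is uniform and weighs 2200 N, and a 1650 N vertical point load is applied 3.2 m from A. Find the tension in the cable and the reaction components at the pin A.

T = 2479 N, A_x = 1492 N, A_y = 1870 N

ΣM about A: T·sin53°·6 − 2200·3 − 1650·3.2 = 0 → T = 11880/(6·0.798636) = 2479.23 ≈ 2479 N.
ΣF_x = 0: A_x − T·cos53° = 0 → A_x = 2479.23 × 0.601815 = 1492 N.
ΣF_y = 0: A_y + T·sin53° − 2200 − 1650 = 0 → A_y = 3850 − 2479.23 × 0.798636 = 1870 N.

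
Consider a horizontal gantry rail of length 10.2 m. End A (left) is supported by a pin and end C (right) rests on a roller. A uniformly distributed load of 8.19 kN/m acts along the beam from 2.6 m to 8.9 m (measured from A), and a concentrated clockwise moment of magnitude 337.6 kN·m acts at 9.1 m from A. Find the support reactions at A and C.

A_x = 0, A_y = -10.59 kN, C_y = 62.18 kN

Resultant of the distributed load: 8.19 × 6.3 = 51.597 kN at 5.75 m from A.
Taking moments about A: C_y·10.2 − (8.19·6.3)·5.75 − 337.6 = 0 → C_y = 634.28275/10.2 = 62.1846 ≈ 62.18 kN.
ΣF_y = 0: A_y + 62.1846 − 8.19·6.3 = 0 → A_y = -10.59 kN.
ΣF_x = 0: no horizontal applied forces, so A_x = 0.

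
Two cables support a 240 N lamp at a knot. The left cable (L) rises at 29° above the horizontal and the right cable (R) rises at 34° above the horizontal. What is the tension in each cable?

ΣF_x = 0: −T_L·cos29° + T_R·cos34° = 0 → T_R = 1.05498·T_L.
ΣF_y = 0: T_L·sin29° + T_R·sin34° = 240.
Substitute: T_L·(0.48481 + 1.05498·0.559193) = 240 → T_L = 223.308 ≈ 223.3 N.
Then T_R = 1.05498 × 223.308 = 235.6 N.

T_L = 223.3 N, T_R = 235.6 N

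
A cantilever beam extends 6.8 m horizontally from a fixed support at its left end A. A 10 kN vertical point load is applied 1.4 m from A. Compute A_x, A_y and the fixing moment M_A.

A_x = 0, A_y = 10.00 kN, M_A = 14.00 kN·m

ΣF_x = 0: A_x = 0.
ΣF_y = 0: A_y − 10 = 0 → A_y = 10.00 kN.
ΣM about A: M_A − 10·1.4 = 0 → M_A = 14.00 kN·m.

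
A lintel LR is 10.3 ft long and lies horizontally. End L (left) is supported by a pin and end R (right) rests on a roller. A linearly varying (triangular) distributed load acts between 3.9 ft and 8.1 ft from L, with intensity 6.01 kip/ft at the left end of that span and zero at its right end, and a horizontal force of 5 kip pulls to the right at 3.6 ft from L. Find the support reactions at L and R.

Resultant of the triangular load: ½ × 6.01 × 4.2 = 12.621 kip, acting at 5.3 ft from L (one-third of the span from the peak).
Taking moments about L: R_y·10.3 − (½·6.01·4.2)·5.3 = 0 → R_y = 66.8913/10.3 = 6.4943 ≈ 6.494 kip.
ΣF_y = 0: L_y + 6.4943 − ½·6.01·4.2 = 0 → L_y = 6.127 kip.
ΣF_x = 0: L_x + 5 = 0 → L_x = -5.000 kip.

L_x = -5.000 kip, L_y = 6.127 kip, R_y = 6.494 kip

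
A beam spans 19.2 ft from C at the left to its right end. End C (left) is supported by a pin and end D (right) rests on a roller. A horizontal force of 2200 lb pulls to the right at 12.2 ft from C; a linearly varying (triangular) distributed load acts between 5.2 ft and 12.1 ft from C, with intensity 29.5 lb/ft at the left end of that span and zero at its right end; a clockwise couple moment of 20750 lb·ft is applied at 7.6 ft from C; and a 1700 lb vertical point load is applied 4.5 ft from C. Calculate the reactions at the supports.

C_x = -2200 lb, C_y = 282.9 lb, D_y = 1519 lb

Resultant of the triangular load: ½ × 29.5 × 6.9 = 101.775 lb, acting at 7.5 ft from C (one-third of the span from the peak).
Taking moments about C: D_y·19.2 − (½·29.5·6.9)·7.5 − 20750 − 1700·4.5 = 0 → D_y = 29163.3125/19.2 = 1518.92 ≈ 1519 lb.
ΣF_y = 0: C_y + 1518.92 − ½·29.5·6.9 − 1700 = 0 → C_y = 282.9 lb.
ΣF_x = 0: C_x + 2200 = 0 → C_x = -2200 lb.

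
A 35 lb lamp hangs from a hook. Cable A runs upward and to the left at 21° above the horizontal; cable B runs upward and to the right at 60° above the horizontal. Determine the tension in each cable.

T_A = 17.72 lb, T_B = 33.08 lb

ΣF_x = 0: −T_A·cos21° + T_B·cos60° = 0 → T_B = 1.86716·T_A.
ΣF_y = 0: T_A·sin21° + T_B·sin60° = 35.
Substitute: T_A·(0.358368 + 1.86716·0.866025) = 35 → T_A = 17.7182 ≈ 17.72 lb.
Then T_B = 1.86716 × 17.7182 = 33.08 lb.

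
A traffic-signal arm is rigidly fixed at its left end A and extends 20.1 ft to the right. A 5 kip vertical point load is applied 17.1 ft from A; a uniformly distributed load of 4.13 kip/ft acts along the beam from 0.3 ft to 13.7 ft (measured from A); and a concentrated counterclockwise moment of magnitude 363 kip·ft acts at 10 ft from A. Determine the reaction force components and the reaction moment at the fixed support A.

A_x = 0, A_y = 60.34 kip, M_A = 109.9 kip·ft

Resultant of the distributed load: 4.13 × 13.4 = 55.342 kip at 7 ft from A.
ΣF_x = 0: A_x = 0.
ΣF_y = 0: A_y − 5 − 4.13·13.4 = 0 → A_y = 60.34 kip.
ΣM about A: M_A − 5·17.1 − (4.13·13.4)·7 + 363 = 0 → M_A = 109.9 kip·ft.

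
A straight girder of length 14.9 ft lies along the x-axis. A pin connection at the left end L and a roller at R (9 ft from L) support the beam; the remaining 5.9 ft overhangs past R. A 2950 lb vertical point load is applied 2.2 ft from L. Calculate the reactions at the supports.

L_x = 0, L_y = 2229 lb, R_y = 721.1 lb

ΣM about L: R_y·9 − 2950·2.2 = 0 → R_y = 6490/9 = 721.111 ≈ 721.1 lb.
ΣF_y = 0: L_y + 721.111 − 2950 = 0 → L_y = 2229 lb.
ΣF_x = 0: no horizontal applied forces, so L_x = 0.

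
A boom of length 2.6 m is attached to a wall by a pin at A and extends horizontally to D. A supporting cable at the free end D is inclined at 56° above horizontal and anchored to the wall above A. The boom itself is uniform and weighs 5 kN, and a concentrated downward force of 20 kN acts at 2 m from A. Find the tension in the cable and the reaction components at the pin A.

T = 21.57 kN, A_x = 12.06 kN, A_y = 7.115 kN

ΣM about A: T·sin56°·2.6 − 5·1.3 − 20·2 = 0 → T = 46.5/(2.6·0.829038) = 21.5727 ≈ 21.57 kN.
ΣF_x = 0: A_x − T·cos56° = 0 → A_x = 21.5727 × 0.559193 = 12.06 kN.
ΣF_y = 0: A_y + T·sin56° − 5 − 20 = 0 → A_y = 25 − 21.5727 × 0.829038 = 7.115 kN.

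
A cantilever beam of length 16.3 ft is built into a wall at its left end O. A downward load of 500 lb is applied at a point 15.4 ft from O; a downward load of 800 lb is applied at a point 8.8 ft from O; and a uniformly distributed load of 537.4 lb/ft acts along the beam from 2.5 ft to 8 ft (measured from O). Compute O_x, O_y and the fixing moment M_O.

Resultant of the distributed load: 537.4 × 5.5 = 2955.7 lb at 5.25 ft from O.
ΣF_x = 0: O_x = 0.
ΣF_y = 0: O_y − 500 − 800 − 537.4·5.5 = 0 → O_y = 4256 lb.
ΣM about O: M_O − 500·15.4 − 800·8.8 − (537.4·5.5)·5.25 = 0 → M_O = 30260 lb·ft.

O_x = 0, O_y = 4256 lb, M_O = 30260 lb·ft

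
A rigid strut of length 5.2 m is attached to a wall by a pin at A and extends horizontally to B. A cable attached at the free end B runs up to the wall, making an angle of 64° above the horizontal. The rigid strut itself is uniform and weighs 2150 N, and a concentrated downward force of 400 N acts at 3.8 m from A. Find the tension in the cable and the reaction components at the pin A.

T = 1521 N, A_x = 666.9 N, A_y = 1183 N

ΣM about A: T·sin64°·5.2 − 2150·2.6 − 400·3.8 = 0 → T = 7110/(5.2·0.898794) = 1521.27 ≈ 1521 N.
ΣF_x = 0: A_x − T·cos64° = 0 → A_x = 1521.27 × 0.438371 = 666.9 N.
ΣF_y = 0: A_y + T·sin64° − 2150 − 400 = 0 → A_y = 2550 − 1521.27 × 0.898794 = 1183 N.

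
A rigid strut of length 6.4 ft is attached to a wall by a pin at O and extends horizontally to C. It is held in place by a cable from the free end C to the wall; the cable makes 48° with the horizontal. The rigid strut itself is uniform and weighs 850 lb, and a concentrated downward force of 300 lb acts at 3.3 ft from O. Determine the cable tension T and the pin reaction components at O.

T = 780.0 lb, O_x = 522.0 lb, O_y = 570.3 lb

ΣM about O: T·sin48°·6.4 − 850·3.2 − 300·3.3 = 0 → T = 3710/(6.4·0.743145) = 780.046 ≈ 780.0 lb.
ΣF_x = 0: O_x − T·cos48° = 0 → O_x = 780.046 × 0.669131 = 522.0 lb.
ΣF_y = 0: O_y + T·sin48° − 850 − 300 = 0 → O_y = 1150 − 780.046 × 0.743145 = 570.3 lb.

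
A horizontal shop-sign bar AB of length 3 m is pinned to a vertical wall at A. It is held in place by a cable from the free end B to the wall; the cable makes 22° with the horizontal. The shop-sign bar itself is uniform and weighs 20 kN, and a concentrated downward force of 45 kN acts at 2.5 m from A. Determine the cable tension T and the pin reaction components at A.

ΣM about A: T·sin22°·3 − 20·1.5 − 45·2.5 = 0 → T = 142.5/(3·0.374607) = 126.8 kN.
ΣF_x = 0: A_x − T·cos22° = 0 → A_x = 126.8 × 0.927184 = 117.6 kN.
ΣF_y = 0: A_y + T·sin22° − 20 − 45 = 0 → A_y = 65 − 126.8 × 0.374607 = 17.50 kN.

T = 126.8 kN, A_x = 117.6 kN, A_y = 17.50 kN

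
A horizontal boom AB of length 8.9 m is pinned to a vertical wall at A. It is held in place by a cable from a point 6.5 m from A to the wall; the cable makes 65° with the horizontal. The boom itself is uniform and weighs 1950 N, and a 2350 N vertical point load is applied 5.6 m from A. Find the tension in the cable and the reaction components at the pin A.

T = 3707 N, A_x = 1567 N, A_y = 940.4 N

ΣM about A: T·sin65°·6.5 − 1950·4.45 − 2350·5.6 = 0 → T = 21837.5/(6.5·0.906308) = 3706.92 ≈ 3707 N.
ΣF_x = 0: A_x − T·cos65° = 0 → A_x = 3706.92 × 0.422618 = 1567 N.
ΣF_y = 0: A_y + T·sin65° − 1950 − 2350 = 0 → A_y = 4300 − 3706.92 × 0.906308 = 940.4 N.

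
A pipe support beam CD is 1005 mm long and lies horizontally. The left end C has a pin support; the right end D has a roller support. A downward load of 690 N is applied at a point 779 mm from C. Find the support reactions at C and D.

C_x = 0, C_y = 155.2 N, D_y = 534.8 N

ΣM about C: D_y·1005 − 690·779 = 0 → D_y = 537510/1005 = 534.836 ≈ 534.8 N.
ΣF_y = 0: C_y + 534.836 − 690 = 0 → C_y = 155.2 N.
ΣF_x = 0: no horizontal applied forces, so C_x = 0.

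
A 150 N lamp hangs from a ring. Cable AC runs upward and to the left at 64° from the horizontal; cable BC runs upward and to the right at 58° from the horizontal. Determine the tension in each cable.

ΣF_x = 0: −T_AC·cos64° + T_BC·cos58° = 0 → T_BC = 0.827241·T_AC.
ΣF_y = 0: T_AC·sin64° + T_BC·sin58° = 150.
Substitute: T_AC·(0.898794 + 0.827241·0.848048) = 150 → T_AC = 93.7304 ≈ 93.73 N.
Then T_BC = 0.827241 × 93.7304 = 77.54 N.

T_AC = 93.73 N, T_BC = 77.54 N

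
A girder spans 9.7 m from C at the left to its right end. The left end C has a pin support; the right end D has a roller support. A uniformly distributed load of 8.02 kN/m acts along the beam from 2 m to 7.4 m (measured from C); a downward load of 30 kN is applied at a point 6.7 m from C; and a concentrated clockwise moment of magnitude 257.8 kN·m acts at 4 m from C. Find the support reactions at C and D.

C_x = 0, C_y = 5.025 kN, D_y = 68.28 kN

Resultant of the distributed load: 8.02 × 5.4 = 43.308 kN at 4.7 m from C.
ΣM about C: D_y·9.7 − (8.02·5.4)·4.7 − 30·6.7 − 257.8 = 0 → D_y = 662.3476/9.7 = 68.2833 ≈ 68.28 kN.
ΣF_y = 0: C_y + 68.2833 − 8.02·5.4 − 30 = 0 → C_y = 5.025 kN.
ΣF_x = 0: no horizontal applied forces, so C_x = 0.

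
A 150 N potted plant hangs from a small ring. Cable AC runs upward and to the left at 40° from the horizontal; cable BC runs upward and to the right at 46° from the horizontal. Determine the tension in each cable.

ΣF_x = 0: −T_AC·cos40° + T_BC·cos46° = 0 → T_BC = 1.10276·T_AC.
ΣF_y = 0: T_AC·sin40° + T_BC·sin46° = 150.
Substitute: T_AC·(0.642788 + 1.10276·0.71934) = 150 → T_AC = 104.453 ≈ 104.5 N.
Then T_BC = 1.10276 × 104.453 = 115.2 N.

T_AC = 104.5 N, T_BC = 115.2 N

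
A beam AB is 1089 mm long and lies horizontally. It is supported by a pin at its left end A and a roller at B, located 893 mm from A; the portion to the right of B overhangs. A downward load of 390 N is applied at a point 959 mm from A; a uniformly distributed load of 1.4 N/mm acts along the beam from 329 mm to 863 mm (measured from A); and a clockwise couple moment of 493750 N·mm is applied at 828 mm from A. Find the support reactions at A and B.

A_x = 0, A_y = -333.1 N, B_y = 1471 N

Resultant of the distributed load: 1.4 × 534 = 747.6 N at 596 mm from A.
Taking moments about A: B_y·893 − 390·959 − (1.4·534)·596 − 493750 = 0 → B_y = 1313329.6/893 = 1470.69 ≈ 1471 N.
ΣF_y = 0: A_y + 1470.69 − 390 − 1.4·534 = 0 → A_y = -333.1 N.
ΣF_x = 0: no horizontal applied forces, so A_x = 0.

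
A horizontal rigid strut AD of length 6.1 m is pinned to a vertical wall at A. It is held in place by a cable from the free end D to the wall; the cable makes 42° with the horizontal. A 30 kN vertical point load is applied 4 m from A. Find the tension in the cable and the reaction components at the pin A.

T = 29.40 kN, A_x = 21.85 kN, A_y = 10.33 kN

ΣM about A: T·sin42°·6.1 − 30·4 = 0 → T = 120/(6.1·0.669131) = 29.3995 ≈ 29.40 kN.
ΣF_x = 0: A_x − T·cos42° = 0 → A_x = 29.3995 × 0.743145 = 21.85 kN.
ΣF_y = 0: A_y + T·sin42° − 30 = 0 → A_y = 30 − 29.3995 × 0.669131 = 10.33 kN.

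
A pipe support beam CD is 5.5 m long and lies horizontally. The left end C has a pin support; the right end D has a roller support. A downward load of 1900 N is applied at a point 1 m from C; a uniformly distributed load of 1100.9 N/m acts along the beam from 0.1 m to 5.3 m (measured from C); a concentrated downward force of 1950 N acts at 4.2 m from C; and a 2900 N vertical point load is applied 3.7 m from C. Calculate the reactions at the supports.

C_x = 0, C_y = 5879 N, D_y = 6596 N

Resultant of the distributed load: 1100.9 × 5.2 = 5724.68 N at 2.7 m from C.
Taking moments about C: D_y·5.5 − 1900·1 − (1100.9·5.2)·2.7 − 1950·4.2 − 2900·3.7 = 0 → D_y = 36276.636/5.5 = 6595.75 ≈ 6596 N.
ΣF_y = 0: C_y + 6595.75 − 1900 − 1100.9·5.2 − 1950 − 2900 = 0 → C_y = 5879 N.
ΣF_x = 0: no horizontal applied forces, so C_x = 0.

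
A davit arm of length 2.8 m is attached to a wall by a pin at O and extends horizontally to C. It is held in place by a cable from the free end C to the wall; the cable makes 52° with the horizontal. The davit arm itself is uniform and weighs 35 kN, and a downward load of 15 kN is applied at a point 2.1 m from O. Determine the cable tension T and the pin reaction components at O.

T = 36.48 kN, O_x = 22.46 kN, O_y = 21.25 kN

ΣM about O: T·sin52°·2.8 − 35·1.4 − 15·2.1 = 0 → T = 80.5/(2.8·0.788011) = 36.4843 ≈ 36.48 kN.
ΣF_x = 0: O_x − T·cos52° = 0 → O_x = 36.4843 × 0.615661 = 22.46 kN.
ΣF_y = 0: O_y + T·sin52° − 35 − 15 = 0 → O_y = 50 − 36.4843 × 0.788011 = 21.25 kN.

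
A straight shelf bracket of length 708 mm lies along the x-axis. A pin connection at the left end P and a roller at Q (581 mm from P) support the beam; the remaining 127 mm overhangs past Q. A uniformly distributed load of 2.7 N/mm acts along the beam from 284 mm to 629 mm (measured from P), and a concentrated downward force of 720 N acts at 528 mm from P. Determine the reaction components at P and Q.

Resultant of the distributed load: 2.7 × 345 = 931.5 N at 456.5 mm from P.
ΣM about P: Q_y·581 − (2.7·345)·456.5 − 720·528 = 0 → Q_y = 805389.75/581 = 1386.21 ≈ 1386 N.
ΣF_y = 0: P_y + 1386.21 − 2.7·345 − 720 = 0 → P_y = 265.3 N.
ΣF_x = 0: no horizontal applied forces, so P_x = 0.

P_x = 0, P_y = 265.3 N, Q_y = 1386 N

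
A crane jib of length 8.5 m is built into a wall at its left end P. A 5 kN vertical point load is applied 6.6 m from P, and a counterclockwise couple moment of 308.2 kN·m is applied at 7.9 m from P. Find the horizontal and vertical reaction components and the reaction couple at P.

ΣF_x = 0: P_x = 0.
ΣF_y = 0: P_y − 5 = 0 → P_y = 5.000 kN.
ΣM about P: M_P − 5·6.6 + 308.2 = 0 → M_P = -275.2 kN·m.

P_x = 0, P_y = 5.000 kN, M_P = -275.2 kN·m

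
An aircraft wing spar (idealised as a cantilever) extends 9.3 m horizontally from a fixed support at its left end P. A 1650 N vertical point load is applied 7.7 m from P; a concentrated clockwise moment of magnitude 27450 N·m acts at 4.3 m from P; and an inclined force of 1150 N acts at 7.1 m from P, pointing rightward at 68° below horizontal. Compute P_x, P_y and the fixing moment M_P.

ΣF_x = 0: P_x + 1150·cos68° = 0 → P_x = -430.8 N.
ΣF_y = 0: P_y − 1650 − 1150·sin68° = 0 → P_y = 2716 N.
ΣM about P: M_P − 1650·7.7 − 27450 − 1150·sin68°·7.1 = 0 → M_P = 47730 N·m.

P_x = -430.8 N, P_y = 2716 N, M_P = 47730 N·m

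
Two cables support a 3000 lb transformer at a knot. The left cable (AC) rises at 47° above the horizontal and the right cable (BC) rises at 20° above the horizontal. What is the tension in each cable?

ΣF_x = 0: −T_AC·cos47° + T_BC·cos20° = 0 → T_BC = 0.725767·T_AC.
ΣF_y = 0: T_AC·sin47° + T_BC·sin20° = 3000.
Substitute: T_AC·(0.731354 + 0.725767·0.34202) = 3000 → T_AC = 3062.53 ≈ 3063 lb.
Then T_BC = 0.725767 × 3062.53 = 2223 lb.

T_AC = 3063 lb, T_BC = 2223 lb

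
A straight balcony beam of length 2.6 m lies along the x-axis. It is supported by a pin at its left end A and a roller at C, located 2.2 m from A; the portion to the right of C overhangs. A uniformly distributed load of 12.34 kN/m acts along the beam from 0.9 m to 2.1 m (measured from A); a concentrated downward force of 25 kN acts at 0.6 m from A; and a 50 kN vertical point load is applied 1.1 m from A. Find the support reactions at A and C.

A_x = 0, A_y = 47.89 kN, C_y = 41.91 kN

Resultant of the distributed load: 12.34 × 1.2 = 14.808 kN at 1.5 m from A.
Taking moments about A: C_y·2.2 − (12.34·1.2)·1.5 − 25·0.6 − 50·1.1 = 0 → C_y = 92.212/2.2 = 41.9145 ≈ 41.91 kN.
ΣF_y = 0: A_y + 41.9145 − 12.34·1.2 − 25 − 50 = 0 → A_y = 47.89 kN.
ΣF_x = 0: no horizontal applied forces, so A_x = 0.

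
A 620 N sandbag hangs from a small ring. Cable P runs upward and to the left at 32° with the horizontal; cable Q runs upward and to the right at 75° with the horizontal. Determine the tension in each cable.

T_P = 167.8 N, T_Q = 549.8 N

ΣF_x = 0: −T_P·cos32° + T_Q·cos75° = 0 → T_Q = 3.27661·T_P.
ΣF_y = 0: T_P·sin32° + T_Q·sin75° = 620.
Substitute: T_P·(0.529919 + 3.27661·0.965926) = 620 → T_P = 167.8 N.
Then T_Q = 3.27661 × 167.8 = 549.8 N.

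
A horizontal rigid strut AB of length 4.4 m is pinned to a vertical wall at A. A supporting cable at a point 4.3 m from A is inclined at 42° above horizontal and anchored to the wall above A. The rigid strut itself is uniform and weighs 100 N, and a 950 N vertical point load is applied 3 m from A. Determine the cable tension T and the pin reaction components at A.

T = 1067 N, A_x = 792.9 N, A_y = 336.0 N

ΣM about A: T·sin42°·4.3 − 100·2.2 − 950·3 = 0 → T = 3070/(4.3·0.669131) = 1066.99 ≈ 1067 N.
ΣF_x = 0: A_x − T·cos42° = 0 → A_x = 1066.99 × 0.743145 = 792.9 N.
ΣF_y = 0: A_y + T·sin42° − 100 − 950 = 0 → A_y = 1050 − 1066.99 × 0.669131 = 336.0 N.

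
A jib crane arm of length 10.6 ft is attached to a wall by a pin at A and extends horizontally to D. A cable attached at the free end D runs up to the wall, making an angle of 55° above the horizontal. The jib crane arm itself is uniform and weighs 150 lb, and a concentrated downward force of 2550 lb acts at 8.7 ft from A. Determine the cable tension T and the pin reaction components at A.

ΣM about A: T·sin55°·10.6 − 150·5.3 − 2550·8.7 = 0 → T = 22980/(10.6·0.819152) = 2646.55 ≈ 2647 lb.
ΣF_x = 0: A_x − T·cos55° = 0 → A_x = 2646.55 × 0.573576 = 1518 lb.
ΣF_y = 0: A_y + T·sin55° − 150 − 2550 = 0 → A_y = 2700 − 2646.55 × 0.819152 = 532.1 lb.

T = 2647 lb, A_x = 1518 lb, A_y = 532.1 lb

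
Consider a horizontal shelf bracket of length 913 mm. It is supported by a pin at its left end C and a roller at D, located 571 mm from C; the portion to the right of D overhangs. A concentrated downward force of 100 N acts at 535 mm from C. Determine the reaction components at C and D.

Taking moments about C: D_y·571 − 100·535 = 0 → D_y = 53500/571 = 93.6953 ≈ 93.70 N.
ΣF_y = 0: C_y + 93.6953 − 100 = 0 → C_y = 6.305 N.
ΣF_x = 0: no horizontal applied forces, so C_x = 0.

C_x = 0, C_y = 6.305 N, D_y = 93.70 N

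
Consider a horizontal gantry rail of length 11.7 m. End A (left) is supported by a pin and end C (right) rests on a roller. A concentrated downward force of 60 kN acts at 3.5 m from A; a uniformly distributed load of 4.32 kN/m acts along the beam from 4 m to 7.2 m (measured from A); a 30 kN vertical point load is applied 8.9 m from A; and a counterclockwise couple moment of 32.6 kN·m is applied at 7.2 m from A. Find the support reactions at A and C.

Resultant of the distributed load: 4.32 × 3.2 = 13.824 kN at 5.6 m from A.
Moments about A: C_y·11.7 − 60·3.5 − (4.32·3.2)·5.6 − 30·8.9 + 32.6 = 0 → C_y = 521.8144/11.7 = 44.5995 ≈ 44.60 kN.
ΣF_y = 0: A_y + 44.5995 − 60 − 4.32·3.2 − 30 = 0 → A_y = 59.22 kN.
ΣF_x = 0: no horizontal applied forces, so A_x = 0.

A_x = 0, A_y = 59.22 kN, C_y = 44.60 kN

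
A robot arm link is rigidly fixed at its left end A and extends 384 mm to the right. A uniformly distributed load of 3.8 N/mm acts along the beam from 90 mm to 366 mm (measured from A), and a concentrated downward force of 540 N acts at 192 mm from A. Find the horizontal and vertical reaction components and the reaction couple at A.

A_x = 0, A_y = 1589 N, M_A = 342800 N·mm

Resultant of the distributed load: 3.8 × 276 = 1048.8 N at 228 mm from A.
ΣF_x = 0: A_x = 0.
ΣF_y = 0: A_y − 3.8·276 − 540 = 0 → A_y = 1589 N.
ΣM about A: M_A − (3.8·276)·228 − 540·192 = 0 → M_A = 342800 N·mm.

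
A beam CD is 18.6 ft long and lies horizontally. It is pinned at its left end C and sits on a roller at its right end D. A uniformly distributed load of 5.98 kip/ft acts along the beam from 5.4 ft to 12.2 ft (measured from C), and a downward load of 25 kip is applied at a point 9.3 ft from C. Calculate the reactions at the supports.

C_x = 0, C_y = 33.93 kip, D_y = 31.74 kip

Resultant of the distributed load: 5.98 × 6.8 = 40.664 kip at 8.8 ft from C.
Moments about C: D_y·18.6 − (5.98·6.8)·8.8 − 25·9.3 = 0 → D_y = 590.3432/18.6 = 31.7389 ≈ 31.74 kip.
ΣF_y = 0: C_y + 31.7389 − 5.98·6.8 − 25 = 0 → C_y = 33.93 kip.
ΣF_x = 0: no horizontal applied forces, so C_x = 0.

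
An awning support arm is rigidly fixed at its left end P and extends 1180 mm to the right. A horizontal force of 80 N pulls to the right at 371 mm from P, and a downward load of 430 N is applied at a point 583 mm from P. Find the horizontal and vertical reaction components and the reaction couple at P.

P_x = -80.00 N, P_y = 430.0 N, M_P = 250700 N·mm

ΣF_x = 0: P_x + 80 = 0 → P_x = -80.00 N.
ΣF_y = 0: P_y − 430 = 0 → P_y = 430.0 N.
ΣM about P: M_P − 430·583 = 0 → M_P = 250700 N·mm.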